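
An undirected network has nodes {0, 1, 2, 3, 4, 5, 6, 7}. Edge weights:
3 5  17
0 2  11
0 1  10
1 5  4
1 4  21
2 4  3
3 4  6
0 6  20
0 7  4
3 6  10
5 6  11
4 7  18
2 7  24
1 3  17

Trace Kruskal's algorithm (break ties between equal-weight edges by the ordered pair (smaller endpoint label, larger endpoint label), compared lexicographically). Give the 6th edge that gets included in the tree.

3-6

Kruskal's algorithm — process edges by increasing weight (ties by edge label):
2 4 (3): add — endpoints in different components.
0 7 (4): add — endpoints in different components.
1 5 (4): add — endpoints in different components.
3 4 (6): add — endpoints in different components.
0 1 (10): add — endpoints in different components.
3 6 (10): add — endpoints in different components.
0 2 (11): add — endpoints in different components.
The 6th edge added is 3 6.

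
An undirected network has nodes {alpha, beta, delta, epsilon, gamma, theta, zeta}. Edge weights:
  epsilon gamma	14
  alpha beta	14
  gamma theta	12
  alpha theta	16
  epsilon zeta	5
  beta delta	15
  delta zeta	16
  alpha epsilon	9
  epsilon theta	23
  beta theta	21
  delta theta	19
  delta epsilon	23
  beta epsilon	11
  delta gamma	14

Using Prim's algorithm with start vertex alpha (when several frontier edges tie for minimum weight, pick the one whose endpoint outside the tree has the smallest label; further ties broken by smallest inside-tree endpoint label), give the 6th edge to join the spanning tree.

delta-gamma

Prim, starting at alpha.
Step 1: frontier [alpha epsilon 9, alpha beta 14, alpha theta 16] → take alpha epsilon (9); add epsilon.
Step 2: frontier [alpha beta 14, alpha theta 16, epsilon zeta 5, beta epsilon 11, epsilon gamma 14, delta epsilon 23, epsilon theta 23] → take epsilon zeta (5); add zeta.
Step 3: frontier [alpha beta 14, alpha theta 16, beta epsilon 11, epsilon gamma 14, delta epsilon 23, epsilon theta 23, delta zeta 16] → take beta epsilon (11); add beta.
Step 4: frontier [alpha theta 16, beta delta 15, beta theta 21, epsilon gamma 14, delta epsilon 23, epsilon theta 23, delta zeta 16] → take epsilon gamma (14); add gamma.
Step 5: frontier [alpha theta 16, beta delta 15, beta theta 21, delta epsilon 23, epsilon theta 23, gamma theta 12, delta gamma 14, delta zeta 16] → take gamma theta (12); add theta.
Step 6: frontier [beta delta 15, delta epsilon 23, delta gamma 14, delta theta 19, delta zeta 16] → take delta gamma (14); add delta.
The 6th edge added is delta gamma.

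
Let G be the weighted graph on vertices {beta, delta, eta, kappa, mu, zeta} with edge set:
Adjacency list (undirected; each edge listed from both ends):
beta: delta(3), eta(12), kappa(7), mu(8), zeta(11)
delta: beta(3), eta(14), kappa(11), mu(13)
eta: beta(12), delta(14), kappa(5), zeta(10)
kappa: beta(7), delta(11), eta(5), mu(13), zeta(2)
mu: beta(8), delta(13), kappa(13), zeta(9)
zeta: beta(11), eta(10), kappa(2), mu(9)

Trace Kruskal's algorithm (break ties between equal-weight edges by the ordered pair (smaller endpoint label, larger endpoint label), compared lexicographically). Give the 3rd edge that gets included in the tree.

Kruskal's algorithm — process edges by increasing weight (ties by edge label):
kappa-zeta (2): add — endpoints in different components.
beta-delta (3): add — endpoints in different components.
eta-kappa (5): add — endpoints in different components.
beta-kappa (7): add — endpoints in different components.
beta-mu (8): add — endpoints in different components.
The 3rd edge added is eta-kappa.

eta-kappa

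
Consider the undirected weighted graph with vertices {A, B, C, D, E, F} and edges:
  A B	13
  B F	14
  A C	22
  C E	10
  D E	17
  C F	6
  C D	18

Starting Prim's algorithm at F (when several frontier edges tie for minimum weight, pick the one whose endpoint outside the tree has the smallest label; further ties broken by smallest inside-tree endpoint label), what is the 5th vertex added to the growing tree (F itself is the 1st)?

Prim, starting at F.
Step 1: frontier [C F 6, B F 14] → take C F (6); add C.
Step 2: frontier [C E 10, C D 18, A C 22, B F 14] → take C E (10); add E.
Step 3: frontier [C D 18, A C 22, D E 17, B F 14] → take B F (14); add B.
Step 4: frontier [A B 13, C D 18, A C 22, D E 17] → take A B (13); add A.
Step 5: frontier [C D 18, D E 17] → take D E (17); add D.
Vertex order: F, C, E, B, A, D. The 5th vertex is A.

A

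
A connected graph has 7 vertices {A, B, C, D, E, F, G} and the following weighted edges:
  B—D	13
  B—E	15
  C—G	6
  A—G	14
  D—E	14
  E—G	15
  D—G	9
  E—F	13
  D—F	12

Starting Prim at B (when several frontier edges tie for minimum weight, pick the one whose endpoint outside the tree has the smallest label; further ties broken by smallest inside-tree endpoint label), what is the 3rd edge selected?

C-G

Prim's algorithm from B:
Step 1: frontier [B—D 13, B—E 15] → take B—D (13); add D.
Step 2: frontier [B—E 15, D—G 9, D—F 12, D—E 14] → take D—G (9); add G.
Step 3: frontier [B—E 15, D—F 12, D—E 14, C—G 6, A—G 14, E—G 15] → take C—G (6); add C.
Step 4: frontier [B—E 15, D—F 12, D—E 14, A—G 14, E—G 15] → take D—F (12); add F.
Step 5: frontier [B—E 15, D—E 14, E—F 13, A—G 14, E—G 15] → take E—F (13); add E.
Step 6: frontier [A—G 14] → take A—G (14); add A.
The 3rd edge added is C—G.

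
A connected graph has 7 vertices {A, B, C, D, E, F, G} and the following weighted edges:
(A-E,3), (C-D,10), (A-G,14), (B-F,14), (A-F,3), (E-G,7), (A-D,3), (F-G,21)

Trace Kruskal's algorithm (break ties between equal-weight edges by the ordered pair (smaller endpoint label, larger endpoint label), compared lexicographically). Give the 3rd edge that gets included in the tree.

A-F

Kruskal: consider edges lightest-first.
A-D (3): add — endpoints in different components.
A-E (3): add — endpoints in different components.
A-F (3): add — endpoints in different components.
E-G (7): add — endpoints in different components.
C-D (10): add — endpoints in different components.
A-G (14): skip — A and G already connected.
B-F (14): add — endpoints in different components.
The 3rd edge added is A-F.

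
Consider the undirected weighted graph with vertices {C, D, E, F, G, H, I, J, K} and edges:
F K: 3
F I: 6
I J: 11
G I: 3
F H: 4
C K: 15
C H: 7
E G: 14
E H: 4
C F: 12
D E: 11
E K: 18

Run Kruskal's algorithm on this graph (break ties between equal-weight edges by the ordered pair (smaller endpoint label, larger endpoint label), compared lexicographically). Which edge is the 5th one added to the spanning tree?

Kruskal: consider edges lightest-first.
F K (3): add — endpoints in different components.
G I (3): add — endpoints in different components.
E H (4): add — endpoints in different components.
F H (4): add — endpoints in different components.
F I (6): add — endpoints in different components.
C H (7): add — endpoints in different components.
D E (11): add — endpoints in different components.
I J (11): add — endpoints in different components.
The 5th edge added is F I.

F-I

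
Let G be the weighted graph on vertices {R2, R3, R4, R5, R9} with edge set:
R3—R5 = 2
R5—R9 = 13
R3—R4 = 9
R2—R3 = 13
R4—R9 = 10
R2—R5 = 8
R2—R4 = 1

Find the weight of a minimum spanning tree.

Prim, starting at R3.
Step 1: frontier [R3—R5 2, R3—R4 9, R2—R3 13] → take R3—R5 (2); add R5.
Step 2: frontier [R3—R4 9, R2—R3 13, R2—R5 8, R5—R9 13] → take R2—R5 (8); add R2.
Step 3: frontier [R2—R4 1, R3—R4 9, R5—R9 13] → take R2—R4 (1); add R4.
Step 4: frontier [R4—R9 10, R5—R9 13] → take R4—R9 (10); add R9.
MST edges: R3—R5, R2—R5, R2—R4, R4—R9; total weight 2+8+1+10 = 21.

21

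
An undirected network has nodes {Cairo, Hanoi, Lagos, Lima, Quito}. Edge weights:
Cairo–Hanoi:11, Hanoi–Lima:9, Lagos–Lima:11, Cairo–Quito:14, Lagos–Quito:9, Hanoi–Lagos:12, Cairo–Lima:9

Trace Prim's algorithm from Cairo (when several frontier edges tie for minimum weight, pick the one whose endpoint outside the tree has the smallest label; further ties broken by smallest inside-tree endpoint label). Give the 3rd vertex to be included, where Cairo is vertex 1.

Hanoi

Prim's algorithm from Cairo:
Step 1: frontier [Cairo–Lima 9, Cairo–Hanoi 11, Cairo–Quito 14] → take Cairo–Lima (9); add Lima.
Step 2: frontier [Cairo–Hanoi 11, Cairo–Quito 14, Hanoi–Lima 9, Lagos–Lima 11] → take Hanoi–Lima (9); add Hanoi.
Step 3: frontier [Cairo–Quito 14, Hanoi–Lagos 12, Lagos–Lima 11] → take Lagos–Lima (11); add Lagos.
Step 4: frontier [Cairo–Quito 14, Lagos–Quito 9] → take Lagos–Quito (9); add Quito.
Vertex order: Cairo, Lima, Hanoi, Lagos, Quito. The 3rd vertex is Hanoi.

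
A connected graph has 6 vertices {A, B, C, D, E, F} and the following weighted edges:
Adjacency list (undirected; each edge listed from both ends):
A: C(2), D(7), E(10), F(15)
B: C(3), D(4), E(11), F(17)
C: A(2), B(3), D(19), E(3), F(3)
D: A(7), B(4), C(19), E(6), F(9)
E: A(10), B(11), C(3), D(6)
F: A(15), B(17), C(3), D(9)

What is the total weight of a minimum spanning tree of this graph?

Prim, starting at E.
Step 1: frontier [C—E 3, D—E 6, A—E 10, B—E 11] → take C—E (3); add C.
Step 2: frontier [A—C 2, B—C 3, C—F 3, C—D 19, D—E 6, A—E 10, B—E 11] → take A—C (2); add A.
Step 3: frontier [A—D 7, A—F 15, B—C 3, C—F 3, C—D 19, D—E 6, B—E 11] → take B—C (3); add B.
Step 4: frontier [A—D 7, A—F 15, B—D 4, B—F 17, C—F 3, C—D 19, D—E 6] → take C—F (3); add F.
Step 5: frontier [A—D 7, B—D 4, C—D 19, D—E 6, D—F 9] → take B—D (4); add D.
MST edges: C—E, A—C, B—C, C—F, B—D; total weight 3+2+3+3+4 = 15.

15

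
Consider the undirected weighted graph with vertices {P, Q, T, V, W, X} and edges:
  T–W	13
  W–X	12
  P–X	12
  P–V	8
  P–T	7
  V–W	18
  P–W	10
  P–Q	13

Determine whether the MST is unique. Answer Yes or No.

No

Kruskal: consider edges lightest-first.
P–T (7): add — endpoints in different components.
P–V (8): add — endpoints in different components.
P–W (10): add — endpoints in different components.
P–X (12): add — endpoints in different components.
W–X (12): skip — W and X already connected.
P–Q (13): add — endpoints in different components.
Non-tree edge W–X has weight 12, equal to the heaviest edge on its tree cycle — swapping gives another MST of the same weight. Not unique.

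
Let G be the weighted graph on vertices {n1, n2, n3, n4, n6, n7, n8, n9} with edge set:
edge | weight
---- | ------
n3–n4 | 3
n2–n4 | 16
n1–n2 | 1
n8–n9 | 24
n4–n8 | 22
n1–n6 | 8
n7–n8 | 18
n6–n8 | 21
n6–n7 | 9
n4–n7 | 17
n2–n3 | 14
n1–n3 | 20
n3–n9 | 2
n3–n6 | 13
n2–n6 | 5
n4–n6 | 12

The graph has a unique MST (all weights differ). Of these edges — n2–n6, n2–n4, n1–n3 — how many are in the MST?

Sort edges by weight, then run Kruskal:
n1–n2 (1): add — endpoints in different components.
n3–n9 (2): add — endpoints in different components.
n3–n4 (3): add — endpoints in different components.
n2–n6 (5): add — endpoints in different components.
n1–n6 (8): skip — n1 and n6 already connected.
n6–n7 (9): add — endpoints in different components.
n4–n6 (12): add — endpoints in different components.
n3–n6 (13): skip — n6 and n3 already connected.
n2–n3 (14): skip — n2 and n3 already connected.
n2–n4 (16): skip — n2 and n4 already connected.
n4–n7 (17): skip — n7 and n4 already connected.
n7–n8 (18): add — endpoints in different components.
MST edge set: {n1–n2, n3–n9, n3–n4, n2–n6, n6–n7, n4–n6, n7–n8}.
Of the listed edges, {n2–n6} are in the MST → 1.

1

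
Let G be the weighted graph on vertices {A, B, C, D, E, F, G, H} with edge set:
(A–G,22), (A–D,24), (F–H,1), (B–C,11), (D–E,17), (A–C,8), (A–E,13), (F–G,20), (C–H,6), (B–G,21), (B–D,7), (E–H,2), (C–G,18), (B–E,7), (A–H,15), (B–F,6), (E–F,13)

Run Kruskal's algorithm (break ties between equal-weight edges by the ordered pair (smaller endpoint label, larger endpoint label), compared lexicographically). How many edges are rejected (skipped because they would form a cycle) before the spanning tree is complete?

Kruskal: consider edges lightest-first.
F–H (1): add — endpoints in different components.
E–H (2): add — endpoints in different components.
B–F (6): add — endpoints in different components.
C–H (6): add — endpoints in different components.
B–D (7): add — endpoints in different components.
B–E (7): skip — B and E already connected.
A–C (8): add — endpoints in different components.
B–C (11): skip — B and C already connected.
A–E (13): skip — A and E already connected.
E–F (13): skip — E and F already connected.
A–H (15): skip — A and H already connected.
D–E (17): skip — D and E already connected.
C–G (18): add — endpoints in different components.
Edges rejected before the tree was complete: 6.

6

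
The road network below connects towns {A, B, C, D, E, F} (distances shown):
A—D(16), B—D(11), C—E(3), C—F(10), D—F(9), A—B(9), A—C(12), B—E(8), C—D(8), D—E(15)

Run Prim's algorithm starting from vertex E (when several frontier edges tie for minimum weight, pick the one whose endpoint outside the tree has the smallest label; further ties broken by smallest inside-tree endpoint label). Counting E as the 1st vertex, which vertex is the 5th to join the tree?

Prim's algorithm from E:
Step 1: cheapest edge leaving the tree is C—E (3); add C.
Step 2: cheapest edge leaving the tree is B—E (8); add B.
Step 3: cheapest edge leaving the tree is C—D (8); add D.
Step 4: cheapest edge leaving the tree is A—B (9); add A.
Step 5: cheapest edge leaving the tree is D—F (9); add F.
Vertex order: E, C, B, D, A, F. The 5th vertex is A.

A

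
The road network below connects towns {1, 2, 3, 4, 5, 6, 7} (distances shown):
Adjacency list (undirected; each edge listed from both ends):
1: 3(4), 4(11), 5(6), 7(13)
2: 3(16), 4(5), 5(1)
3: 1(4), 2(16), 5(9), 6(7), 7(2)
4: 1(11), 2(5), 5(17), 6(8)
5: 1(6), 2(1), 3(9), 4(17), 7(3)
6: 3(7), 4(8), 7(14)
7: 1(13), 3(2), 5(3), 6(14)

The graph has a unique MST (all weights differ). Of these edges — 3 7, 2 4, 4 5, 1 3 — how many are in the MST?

Kruskal's algorithm — process edges by increasing weight (ties by edge label):
2 5 (1): add. Components now {1} {2,5} {3} {4} {6} {7}
3 7 (2): add. Components now {1} {2,5} {3,7} {4} {6}
5 7 (3): add. Components now {1} {2,3,5,7} {4} {6}
1 3 (4): add. Components now {1,2,3,5,7} {4} {6}
2 4 (5): add. Components now {1,2,3,4,5,7} {6}
1 5 (6): skip — 1 and 5 already connected.
3 6 (7): add. Components now {1,2,3,4,5,6,7}
MST edge set: {2 5, 3 7, 5 7, 1 3, 2 4, 3 6}.
Of the listed edges, {3 7, 2 4, 1 3} are in the MST → 3.

3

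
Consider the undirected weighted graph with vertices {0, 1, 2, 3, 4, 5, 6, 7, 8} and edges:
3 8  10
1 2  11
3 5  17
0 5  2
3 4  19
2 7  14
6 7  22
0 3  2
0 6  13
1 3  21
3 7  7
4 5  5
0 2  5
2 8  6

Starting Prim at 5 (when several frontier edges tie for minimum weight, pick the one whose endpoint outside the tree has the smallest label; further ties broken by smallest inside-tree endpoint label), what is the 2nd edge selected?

0-3

Prim's algorithm from 5:
Step 1: cheapest edge leaving the tree is 0 5 (2); add 0.
Step 2: cheapest edge leaving the tree is 0 3 (2); add 3.
Step 3: cheapest edge leaving the tree is 0 2 (5); add 2.
Step 4: cheapest edge leaving the tree is 4 5 (5); add 4.
Step 5: cheapest edge leaving the tree is 2 8 (6); add 8.
Step 6: cheapest edge leaving the tree is 3 7 (7); add 7.
Step 7: cheapest edge leaving the tree is 1 2 (11); add 1.
Step 8: cheapest edge leaving the tree is 0 6 (13); add 6.
The 2nd edge added is 0 3.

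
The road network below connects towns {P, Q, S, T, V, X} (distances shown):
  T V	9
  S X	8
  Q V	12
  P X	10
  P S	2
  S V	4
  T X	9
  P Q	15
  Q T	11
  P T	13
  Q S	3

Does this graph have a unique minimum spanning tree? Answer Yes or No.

Kruskal's algorithm — process edges by increasing weight (ties by edge label):
P S (2): add — endpoints in different components.
Q S (3): add — endpoints in different components.
S V (4): add — endpoints in different components.
S X (8): add — endpoints in different components.
T V (9): add — endpoints in different components.
Non-tree edge T X has weight 9, equal to the heaviest edge on its tree cycle — swapping gives another MST of the same weight. Not unique.

No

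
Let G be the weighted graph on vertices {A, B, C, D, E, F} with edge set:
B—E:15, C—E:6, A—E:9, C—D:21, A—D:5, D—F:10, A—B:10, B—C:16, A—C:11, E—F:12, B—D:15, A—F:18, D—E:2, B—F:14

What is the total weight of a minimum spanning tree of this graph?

Kruskal's algorithm — process edges by increasing weight (ties by edge label):
D—E (2): add. Components now {A} {B} {C} {D,E} {F}
A—D (5): add. Components now {A,D,E} {B} {C} {F}
C—E (6): add. Components now {A,C,D,E} {B} {F}
A—E (9): skip — A and E already connected.
A—B (10): add. Components now {A,B,C,D,E} {F}
D—F (10): add. Components now {A,B,C,D,E,F}
MST edges: D—E, A—D, C—E, A—B, D—F; total weight 2+5+6+10+10 = 33.

33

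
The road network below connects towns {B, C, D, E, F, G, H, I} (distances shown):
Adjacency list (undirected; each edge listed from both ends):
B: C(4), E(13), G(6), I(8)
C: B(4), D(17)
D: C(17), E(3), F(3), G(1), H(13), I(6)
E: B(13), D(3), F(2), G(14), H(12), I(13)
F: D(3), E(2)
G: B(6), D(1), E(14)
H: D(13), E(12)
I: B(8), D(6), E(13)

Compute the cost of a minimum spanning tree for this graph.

34

Prim, starting at I.
Step 1: frontier [D—I 6, B—I 8, E—I 13] → take D—I (6); add D.
Step 2: frontier [D—G 1, D—E 3, D—F 3, D—H 13, C—D 17, B—I 8, E—I 13] → take D—G (1); add G.
Step 3: frontier [D—E 3, D—F 3, D—H 13, C—D 17, B—G 6, E—G 14, B—I 8, E—I 13] → take D—E (3); add E.
Step 4: frontier [D—F 3, D—H 13, C—D 17, E—F 2, E—H 12, B—E 13, B—G 6, B—I 8] → take E—F (2); add F.
Step 5: frontier [D—H 13, C—D 17, E—H 12, B—E 13, B—G 6, B—I 8] → take B—G (6); add B.
Step 6: frontier [B—C 4, D—H 13, C—D 17, E—H 12] → take B—C (4); add C.
Step 7: frontier [D—H 13, E—H 12] → take E—H (12); add H.
MST edges: D—I, D—G, D—E, E—F, B—G, B—C, E—H; total weight 6+1+3+2+6+4+12 = 34.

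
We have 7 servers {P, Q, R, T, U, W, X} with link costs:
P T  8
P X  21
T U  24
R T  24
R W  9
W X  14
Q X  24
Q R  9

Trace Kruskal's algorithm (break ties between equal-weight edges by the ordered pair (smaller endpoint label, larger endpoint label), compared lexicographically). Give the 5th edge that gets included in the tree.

Kruskal's algorithm — process edges by increasing weight (ties by edge label):
P T (8): add. Components now {X} {R} {U} {P,T} {Q} {W}
Q R (9): add. Components now {X} {Q,R} {U} {P,T} {W}
R W (9): add. Components now {X} {Q,R,W} {U} {P,T}
W X (14): add. Components now {Q,R,W,X} {U} {P,T}
P X (21): add. Components now {P,Q,R,T,W,X} {U}
Q X (24): skip — X and Q already connected.
R T (24): skip — R and T already connected.
T U (24): add. Components now {P,Q,R,T,U,W,X}
The 5th edge added is P X.

P-X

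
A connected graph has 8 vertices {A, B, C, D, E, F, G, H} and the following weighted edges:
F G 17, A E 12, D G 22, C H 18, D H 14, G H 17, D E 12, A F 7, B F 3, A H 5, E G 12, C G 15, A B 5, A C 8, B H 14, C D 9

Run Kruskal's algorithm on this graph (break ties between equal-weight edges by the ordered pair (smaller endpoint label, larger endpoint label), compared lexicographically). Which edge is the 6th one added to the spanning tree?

Kruskal's algorithm — process edges by increasing weight (ties by edge label):
B F (3): add — endpoints in different components.
A B (5): add — endpoints in different components.
A H (5): add — endpoints in different components.
A F (7): skip — A and F already connected.
A C (8): add — endpoints in different components.
C D (9): add — endpoints in different components.
A E (12): add — endpoints in different components.
D E (12): skip — D and E already connected.
E G (12): add — endpoints in different components.
The 6th edge added is A E.

A-E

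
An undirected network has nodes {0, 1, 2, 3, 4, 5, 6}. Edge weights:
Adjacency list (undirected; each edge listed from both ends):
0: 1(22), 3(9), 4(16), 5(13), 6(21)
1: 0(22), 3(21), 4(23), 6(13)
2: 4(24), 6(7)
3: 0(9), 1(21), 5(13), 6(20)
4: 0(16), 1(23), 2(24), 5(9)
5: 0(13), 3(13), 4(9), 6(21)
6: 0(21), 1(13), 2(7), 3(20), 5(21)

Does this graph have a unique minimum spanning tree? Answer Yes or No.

No

Kruskal's algorithm — process edges by increasing weight (ties by edge label):
2 6 (7): add. Components now {0} {1} {2,6} {3} {4} {5}
0 3 (9): add. Components now {0,3} {1} {2,6} {4} {5}
4 5 (9): add. Components now {0,3} {1} {2,6} {4,5}
0 5 (13): add. Components now {0,3,4,5} {1} {2,6}
1 6 (13): add. Components now {0,3,4,5} {1,2,6}
3 5 (13): skip — 3 and 5 already connected.
0 4 (16): skip — 0 and 4 already connected.
3 6 (20): add. Components now {0,1,2,3,4,5,6}
Non-tree edge 3 5 has weight 13, equal to the heaviest edge on its tree cycle — swapping gives another MST of the same weight. Not unique.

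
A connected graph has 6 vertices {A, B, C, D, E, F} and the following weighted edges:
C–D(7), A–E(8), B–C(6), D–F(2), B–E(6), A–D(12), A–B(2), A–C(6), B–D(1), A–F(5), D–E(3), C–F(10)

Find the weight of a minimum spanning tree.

14

Prim, starting at A.
Step 1: frontier [A–B 2, A–F 5, A–C 6, A–E 8, A–D 12] → take A–B (2); add B.
Step 2: frontier [A–F 5, A–C 6, A–E 8, A–D 12, B–D 1, B–C 6, B–E 6] → take B–D (1); add D.
Step 3: frontier [A–F 5, A–C 6, A–E 8, B–C 6, B–E 6, D–F 2, D–E 3, C–D 7] → take D–F (2); add F.
Step 4: frontier [A–C 6, A–E 8, B–C 6, B–E 6, D–E 3, C–D 7, C–F 10] → take D–E (3); add E.
Step 5: frontier [A–C 6, B–C 6, C–D 7, C–F 10] → take A–C (6); add C.
MST edges: A–B, B–D, D–F, D–E, A–C; total weight 2+1+2+3+6 = 14.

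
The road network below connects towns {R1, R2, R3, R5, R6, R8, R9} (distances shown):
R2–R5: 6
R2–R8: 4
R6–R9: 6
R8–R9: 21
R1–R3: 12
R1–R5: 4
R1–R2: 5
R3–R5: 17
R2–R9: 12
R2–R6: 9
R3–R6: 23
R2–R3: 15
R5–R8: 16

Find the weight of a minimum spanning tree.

Prim's algorithm from R5:
Step 1: cheapest edge leaving the tree is R1–R5 (4); add R1.
Step 2: cheapest edge leaving the tree is R1–R2 (5); add R2.
Step 3: cheapest edge leaving the tree is R2–R8 (4); add R8.
Step 4: cheapest edge leaving the tree is R2–R6 (9); add R6.
Step 5: cheapest edge leaving the tree is R6–R9 (6); add R9.
Step 6: cheapest edge leaving the tree is R1–R3 (12); add R3.
MST edges: R1–R5, R1–R2, R2–R8, R2–R6, R6–R9, R1–R3; total weight 4+5+4+9+6+12 = 40.

40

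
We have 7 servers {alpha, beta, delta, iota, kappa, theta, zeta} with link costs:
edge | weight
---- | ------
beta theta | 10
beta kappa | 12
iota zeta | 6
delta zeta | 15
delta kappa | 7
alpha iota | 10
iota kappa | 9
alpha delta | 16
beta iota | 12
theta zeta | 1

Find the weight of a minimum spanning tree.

Prim, starting at theta.
Step 1: cheapest edge leaving the tree is theta zeta (1); add zeta.
Step 2: cheapest edge leaving the tree is iota zeta (6); add iota.
Step 3: cheapest edge leaving the tree is iota kappa (9); add kappa.
Step 4: cheapest edge leaving the tree is delta kappa (7); add delta.
Step 5: cheapest edge leaving the tree is alpha iota (10); add alpha.
Step 6: cheapest edge leaving the tree is beta theta (10); add beta.
MST edges: theta zeta, iota zeta, iota kappa, delta kappa, alpha iota, beta theta; total weight 1+6+9+7+10+10 = 43.

43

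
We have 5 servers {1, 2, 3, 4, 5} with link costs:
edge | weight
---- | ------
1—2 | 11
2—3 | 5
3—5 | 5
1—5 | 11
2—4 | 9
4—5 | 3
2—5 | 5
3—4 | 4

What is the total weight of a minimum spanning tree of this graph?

23

Kruskal's algorithm — process edges by increasing weight (ties by edge label):
4—5 (3): add. Components now {1} {2} {3} {4,5}
3—4 (4): add. Components now {1} {2} {3,4,5}
2—3 (5): add. Components now {1} {2,3,4,5}
2—5 (5): skip — 2 and 5 already connected.
3—5 (5): skip — 3 and 5 already connected.
2—4 (9): skip — 2 and 4 already connected.
1—2 (11): add. Components now {1,2,3,4,5}
MST edges: 4—5, 3—4, 2—3, 1—2; total weight 3+4+5+11 = 23.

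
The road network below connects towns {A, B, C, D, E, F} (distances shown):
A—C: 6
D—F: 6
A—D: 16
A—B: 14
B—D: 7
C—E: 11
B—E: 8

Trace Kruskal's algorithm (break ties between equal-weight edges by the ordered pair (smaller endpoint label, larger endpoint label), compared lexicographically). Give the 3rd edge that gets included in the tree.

Sort edges by weight, then run Kruskal:
A—C (6): add — endpoints in different components.
D—F (6): add — endpoints in different components.
B—D (7): add — endpoints in different components.
B—E (8): add — endpoints in different components.
C—E (11): add — endpoints in different components.
The 3rd edge added is B—D.

B-D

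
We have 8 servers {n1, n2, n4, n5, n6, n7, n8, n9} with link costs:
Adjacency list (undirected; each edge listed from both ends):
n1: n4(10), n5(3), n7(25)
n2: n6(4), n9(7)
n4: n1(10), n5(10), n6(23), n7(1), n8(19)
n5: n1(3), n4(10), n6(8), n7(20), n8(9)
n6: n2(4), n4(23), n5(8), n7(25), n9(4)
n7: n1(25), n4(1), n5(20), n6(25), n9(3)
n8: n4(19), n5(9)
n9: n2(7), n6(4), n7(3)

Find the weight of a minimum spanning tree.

Prim's algorithm from n8:
Step 1: cheapest edge leaving the tree is n5-n8 (9); add n5.
Step 2: cheapest edge leaving the tree is n1-n5 (3); add n1.
Step 3: cheapest edge leaving the tree is n5-n6 (8); add n6.
Step 4: cheapest edge leaving the tree is n2-n6 (4); add n2.
Step 5: cheapest edge leaving the tree is n6-n9 (4); add n9.
Step 6: cheapest edge leaving the tree is n7-n9 (3); add n7.
Step 7: cheapest edge leaving the tree is n4-n7 (1); add n4.
MST edges: n5-n8, n1-n5, n5-n6, n2-n6, n6-n9, n7-n9, n4-n7; total weight 9+3+8+4+4+3+1 = 32.

32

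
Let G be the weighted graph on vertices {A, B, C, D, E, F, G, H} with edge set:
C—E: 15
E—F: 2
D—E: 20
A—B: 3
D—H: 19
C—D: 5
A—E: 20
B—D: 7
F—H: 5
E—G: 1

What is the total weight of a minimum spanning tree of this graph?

Sort edges by weight, then run Kruskal:
E—G (1): add — endpoints in different components.
E—F (2): add — endpoints in different components.
A—B (3): add — endpoints in different components.
C—D (5): add — endpoints in different components.
F—H (5): add — endpoints in different components.
B—D (7): add — endpoints in different components.
C—E (15): add — endpoints in different components.
MST edges: E—G, E—F, A—B, C—D, F—H, B—D, C—E; total weight 1+2+3+5+5+7+15 = 38.

38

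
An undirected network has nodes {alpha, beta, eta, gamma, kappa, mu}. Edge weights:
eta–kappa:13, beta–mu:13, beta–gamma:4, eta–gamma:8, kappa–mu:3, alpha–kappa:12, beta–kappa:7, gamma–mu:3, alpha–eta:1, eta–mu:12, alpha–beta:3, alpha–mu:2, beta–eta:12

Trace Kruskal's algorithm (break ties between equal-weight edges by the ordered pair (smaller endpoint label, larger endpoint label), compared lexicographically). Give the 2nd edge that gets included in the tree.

Sort edges by weight, then run Kruskal:
alpha–eta (1): add — endpoints in different components.
alpha–mu (2): add — endpoints in different components.
alpha–beta (3): add — endpoints in different components.
gamma–mu (3): add — endpoints in different components.
kappa–mu (3): add — endpoints in different components.
The 2nd edge added is alpha–mu.

alpha-mu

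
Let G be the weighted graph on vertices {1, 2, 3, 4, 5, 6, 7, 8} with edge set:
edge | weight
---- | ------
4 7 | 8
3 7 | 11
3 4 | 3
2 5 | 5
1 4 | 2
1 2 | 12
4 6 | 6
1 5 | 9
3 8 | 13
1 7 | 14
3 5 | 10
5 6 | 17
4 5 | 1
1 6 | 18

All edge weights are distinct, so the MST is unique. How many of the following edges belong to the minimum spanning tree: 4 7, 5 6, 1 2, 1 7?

1

Kruskal: consider edges lightest-first.
4 5 (1): add — endpoints in different components.
1 4 (2): add — endpoints in different components.
3 4 (3): add — endpoints in different components.
2 5 (5): add — endpoints in different components.
4 6 (6): add — endpoints in different components.
4 7 (8): add — endpoints in different components.
1 5 (9): skip — 1 and 5 already connected.
3 5 (10): skip — 3 and 5 already connected.
3 7 (11): skip — 3 and 7 already connected.
1 2 (12): skip — 1 and 2 already connected.
3 8 (13): add — endpoints in different components.
MST edge set: {4 5, 1 4, 3 4, 2 5, 4 6, 4 7, 3 8}.
Of the listed edges, {4 7} are in the MST → 1.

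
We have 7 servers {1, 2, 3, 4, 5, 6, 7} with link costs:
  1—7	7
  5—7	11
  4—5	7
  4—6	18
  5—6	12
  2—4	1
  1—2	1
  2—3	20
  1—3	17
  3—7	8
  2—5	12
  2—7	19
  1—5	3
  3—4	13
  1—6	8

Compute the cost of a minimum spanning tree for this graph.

28

Sort edges by weight, then run Kruskal:
1—2 (1): add — endpoints in different components.
2—4 (1): add — endpoints in different components.
1—5 (3): add — endpoints in different components.
1—7 (7): add — endpoints in different components.
4—5 (7): skip — 4 and 5 already connected.
1—6 (8): add — endpoints in different components.
3—7 (8): add — endpoints in different components.
MST edges: 1—2, 2—4, 1—5, 1—7, 1—6, 3—7; total weight 1+1+3+7+8+8 = 28.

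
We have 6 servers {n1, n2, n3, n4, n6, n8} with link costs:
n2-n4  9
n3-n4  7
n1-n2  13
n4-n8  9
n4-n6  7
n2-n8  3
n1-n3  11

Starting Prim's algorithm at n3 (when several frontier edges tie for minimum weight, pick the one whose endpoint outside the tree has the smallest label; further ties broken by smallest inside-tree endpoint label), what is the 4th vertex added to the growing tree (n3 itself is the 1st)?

Prim's algorithm from n3:
Step 1: cheapest edge leaving the tree is n3-n4 (7); add n4.
Step 2: cheapest edge leaving the tree is n4-n6 (7); add n6.
Step 3: cheapest edge leaving the tree is n2-n4 (9); add n2.
Step 4: cheapest edge leaving the tree is n2-n8 (3); add n8.
Step 5: cheapest edge leaving the tree is n1-n3 (11); add n1.
Vertex order: n3, n4, n6, n2, n8, n1. The 4th vertex is n2.

n2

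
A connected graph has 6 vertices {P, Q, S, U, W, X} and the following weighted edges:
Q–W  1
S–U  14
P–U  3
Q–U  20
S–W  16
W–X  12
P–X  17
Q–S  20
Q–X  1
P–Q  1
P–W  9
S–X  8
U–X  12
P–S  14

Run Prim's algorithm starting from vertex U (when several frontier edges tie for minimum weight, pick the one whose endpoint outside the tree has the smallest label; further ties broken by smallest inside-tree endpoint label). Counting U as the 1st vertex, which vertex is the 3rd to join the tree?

Prim's algorithm from U:
Step 1: frontier [P–U 3, U–X 12, S–U 14, Q–U 20] → take P–U (3); add P.
Step 2: frontier [P–Q 1, P–W 9, P–S 14, P–X 17, U–X 12, S–U 14, Q–U 20] → take P–Q (1); add Q.
Step 3: frontier [P–W 9, P–S 14, P–X 17, Q–W 1, Q–X 1, Q–S 20, U–X 12, S–U 14] → take Q–W (1); add W.
Step 4: frontier [P–S 14, P–X 17, Q–X 1, Q–S 20, U–X 12, S–U 14, W–X 12, S–W 16] → take Q–X (1); add X.
Step 5: frontier [P–S 14, Q–S 20, S–U 14, S–W 16, S–X 8] → take S–X (8); add S.
Vertex order: U, P, Q, W, X, S. The 3rd vertex is Q.

Q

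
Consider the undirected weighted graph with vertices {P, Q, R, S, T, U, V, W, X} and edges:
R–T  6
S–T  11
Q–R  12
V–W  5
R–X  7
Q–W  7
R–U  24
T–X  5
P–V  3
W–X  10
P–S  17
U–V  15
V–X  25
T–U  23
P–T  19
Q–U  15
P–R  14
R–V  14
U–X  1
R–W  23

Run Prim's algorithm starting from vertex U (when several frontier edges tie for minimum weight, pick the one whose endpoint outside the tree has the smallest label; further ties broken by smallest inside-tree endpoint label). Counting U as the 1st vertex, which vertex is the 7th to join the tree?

P

Grow the tree from U using Prim:
Step 1: cheapest edge leaving the tree is U–X (1); add X.
Step 2: cheapest edge leaving the tree is T–X (5); add T.
Step 3: cheapest edge leaving the tree is R–T (6); add R.
Step 4: cheapest edge leaving the tree is W–X (10); add W.
Step 5: cheapest edge leaving the tree is V–W (5); add V.
Step 6: cheapest edge leaving the tree is P–V (3); add P.
Step 7: cheapest edge leaving the tree is Q–W (7); add Q.
Step 8: cheapest edge leaving the tree is S–T (11); add S.
Vertex order: U, X, T, R, W, V, P, Q, S. The 7th vertex is P.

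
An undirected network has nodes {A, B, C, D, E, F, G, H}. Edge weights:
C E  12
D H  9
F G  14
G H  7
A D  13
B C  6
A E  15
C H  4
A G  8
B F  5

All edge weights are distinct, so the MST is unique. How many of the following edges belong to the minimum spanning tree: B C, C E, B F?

Sort edges by weight, then run Kruskal:
C H (4): add — endpoints in different components.
B F (5): add — endpoints in different components.
B C (6): add — endpoints in different components.
G H (7): add — endpoints in different components.
A G (8): add — endpoints in different components.
D H (9): add — endpoints in different components.
C E (12): add — endpoints in different components.
MST edge set: {C H, B F, B C, G H, A G, D H, C E}.
Of the listed edges, {B C, C E, B F} are in the MST → 3.

3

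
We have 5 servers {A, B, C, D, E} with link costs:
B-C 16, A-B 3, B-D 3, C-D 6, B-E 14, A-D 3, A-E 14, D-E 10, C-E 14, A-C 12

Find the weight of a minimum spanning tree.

Prim's algorithm from D:
Step 1: frontier [A-D 3, B-D 3, C-D 6, D-E 10] → take A-D (3); add A.
Step 2: frontier [A-B 3, A-C 12, A-E 14, B-D 3, C-D 6, D-E 10] → take A-B (3); add B.
Step 3: frontier [A-C 12, A-E 14, B-E 14, B-C 16, C-D 6, D-E 10] → take C-D (6); add C.
Step 4: frontier [A-E 14, B-E 14, C-E 14, D-E 10] → take D-E (10); add E.
MST edges: A-D, A-B, C-D, D-E; total weight 3+3+6+10 = 22.

22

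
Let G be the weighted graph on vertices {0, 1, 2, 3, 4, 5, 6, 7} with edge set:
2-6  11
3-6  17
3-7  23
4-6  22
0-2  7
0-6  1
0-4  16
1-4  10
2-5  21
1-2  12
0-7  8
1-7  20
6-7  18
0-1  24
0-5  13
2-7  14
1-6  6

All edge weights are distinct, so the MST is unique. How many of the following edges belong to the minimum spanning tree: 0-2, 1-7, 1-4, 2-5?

2

Sort edges by weight, then run Kruskal:
0-6 (1): add — endpoints in different components.
1-6 (6): add — endpoints in different components.
0-2 (7): add — endpoints in different components.
0-7 (8): add — endpoints in different components.
1-4 (10): add — endpoints in different components.
2-6 (11): skip — 2 and 6 already connected.
1-2 (12): skip — 1 and 2 already connected.
0-5 (13): add — endpoints in different components.
2-7 (14): skip — 2 and 7 already connected.
0-4 (16): skip — 0 and 4 already connected.
3-6 (17): add — endpoints in different components.
MST edge set: {0-6, 1-6, 0-2, 0-7, 1-4, 0-5, 3-6}.
Of the listed edges, {0-2, 1-4} are in the MST → 2.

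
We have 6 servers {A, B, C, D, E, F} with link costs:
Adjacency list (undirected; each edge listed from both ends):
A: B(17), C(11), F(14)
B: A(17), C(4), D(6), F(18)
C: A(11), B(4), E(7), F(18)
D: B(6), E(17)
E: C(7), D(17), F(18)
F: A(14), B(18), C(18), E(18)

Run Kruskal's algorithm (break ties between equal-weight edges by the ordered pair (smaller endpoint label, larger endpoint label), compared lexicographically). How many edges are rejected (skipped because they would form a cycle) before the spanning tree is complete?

0

Kruskal: consider edges lightest-first.
B–C (4): add. Components now {A} {B,C} {D} {E} {F}
B–D (6): add. Components now {A} {B,C,D} {E} {F}
C–E (7): add. Components now {A} {B,C,D,E} {F}
A–C (11): add. Components now {A,B,C,D,E} {F}
A–F (14): add. Components now {A,B,C,D,E,F}
Edges rejected before the tree was complete: 0.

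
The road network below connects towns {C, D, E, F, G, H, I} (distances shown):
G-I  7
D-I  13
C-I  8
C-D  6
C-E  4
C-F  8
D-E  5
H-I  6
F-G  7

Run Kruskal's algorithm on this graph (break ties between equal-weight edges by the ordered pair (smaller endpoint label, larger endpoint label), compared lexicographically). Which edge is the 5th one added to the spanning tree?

Kruskal's algorithm — process edges by increasing weight (ties by edge label):
C-E (4): add — endpoints in different components.
D-E (5): add — endpoints in different components.
C-D (6): skip — C and D already connected.
H-I (6): add — endpoints in different components.
F-G (7): add — endpoints in different components.
G-I (7): add — endpoints in different components.
C-F (8): add — endpoints in different components.
The 5th edge added is G-I.

G-I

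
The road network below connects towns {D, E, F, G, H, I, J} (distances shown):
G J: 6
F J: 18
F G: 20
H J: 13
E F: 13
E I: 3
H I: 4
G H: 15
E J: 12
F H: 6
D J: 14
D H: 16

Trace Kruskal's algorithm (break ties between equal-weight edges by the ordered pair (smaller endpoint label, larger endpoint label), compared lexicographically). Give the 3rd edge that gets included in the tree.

Kruskal's algorithm — process edges by increasing weight (ties by edge label):
E I (3): add. Components now {D} {E,I} {F} {G} {H} {J}
H I (4): add. Components now {D} {E,H,I} {F} {G} {J}
F H (6): add. Components now {D} {E,F,H,I} {G} {J}
G J (6): add. Components now {D} {E,F,H,I} {G,J}
E J (12): add. Components now {D} {E,F,G,H,I,J}
E F (13): skip — E and F already connected.
H J (13): skip — H and J already connected.
D J (14): add. Components now {D,E,F,G,H,I,J}
The 3rd edge added is F H.

F-H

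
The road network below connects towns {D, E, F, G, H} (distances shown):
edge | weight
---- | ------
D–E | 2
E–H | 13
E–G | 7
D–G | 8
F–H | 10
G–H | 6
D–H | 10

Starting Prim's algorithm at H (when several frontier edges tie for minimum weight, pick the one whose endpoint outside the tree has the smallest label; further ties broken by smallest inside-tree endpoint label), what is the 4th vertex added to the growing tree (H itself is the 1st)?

Prim, starting at H.
Step 1: frontier [G–H 6, D–H 10, F–H 10, E–H 13] → take G–H (6); add G.
Step 2: frontier [E–G 7, D–G 8, D–H 10, F–H 10, E–H 13] → take E–G (7); add E.
Step 3: frontier [D–E 2, D–G 8, D–H 10, F–H 10] → take D–E (2); add D.
Step 4: frontier [F–H 10] → take F–H (10); add F.
Vertex order: H, G, E, D, F. The 4th vertex is D.

D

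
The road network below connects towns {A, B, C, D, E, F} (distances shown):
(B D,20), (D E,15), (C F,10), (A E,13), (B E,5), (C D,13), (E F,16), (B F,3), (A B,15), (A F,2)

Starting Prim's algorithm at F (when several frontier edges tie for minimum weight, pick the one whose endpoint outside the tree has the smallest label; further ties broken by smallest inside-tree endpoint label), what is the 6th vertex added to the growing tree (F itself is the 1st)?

D

Prim's algorithm from F:
Step 1: cheapest edge leaving the tree is A F (2); add A.
Step 2: cheapest edge leaving the tree is B F (3); add B.
Step 3: cheapest edge leaving the tree is B E (5); add E.
Step 4: cheapest edge leaving the tree is C F (10); add C.
Step 5: cheapest edge leaving the tree is C D (13); add D.
Vertex order: F, A, B, E, C, D. The 6th vertex is D.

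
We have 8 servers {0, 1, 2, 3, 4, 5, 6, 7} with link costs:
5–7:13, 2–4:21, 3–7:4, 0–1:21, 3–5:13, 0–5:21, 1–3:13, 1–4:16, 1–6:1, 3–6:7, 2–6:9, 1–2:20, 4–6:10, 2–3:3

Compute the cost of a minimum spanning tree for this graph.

59

Prim's algorithm from 2:
Step 1: cheapest edge leaving the tree is 2–3 (3); add 3.
Step 2: cheapest edge leaving the tree is 3–7 (4); add 7.
Step 3: cheapest edge leaving the tree is 3–6 (7); add 6.
Step 4: cheapest edge leaving the tree is 1–6 (1); add 1.
Step 5: cheapest edge leaving the tree is 4–6 (10); add 4.
Step 6: cheapest edge leaving the tree is 3–5 (13); add 5.
Step 7: cheapest edge leaving the tree is 0–1 (21); add 0.
MST edges: 2–3, 3–7, 3–6, 1–6, 4–6, 3–5, 0–1; total weight 3+4+7+1+10+13+21 = 59.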